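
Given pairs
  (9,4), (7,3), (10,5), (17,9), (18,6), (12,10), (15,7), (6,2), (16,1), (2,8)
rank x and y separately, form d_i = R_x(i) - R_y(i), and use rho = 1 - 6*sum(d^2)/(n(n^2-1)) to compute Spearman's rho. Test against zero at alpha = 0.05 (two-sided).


Step 1: Rank x and y separately (midranks; no ties here).
rank(x): 9->4, 7->3, 10->5, 17->9, 18->10, 12->6, 15->7, 6->2, 16->8, 2->1
rank(y): 4->4, 3->3, 5->5, 9->9, 6->6, 10->10, 7->7, 2->2, 1->1, 8->8
Step 2: d_i = R_x(i) - R_y(i); compute d_i^2.
  (4-4)^2=0, (3-3)^2=0, (5-5)^2=0, (9-9)^2=0, (10-6)^2=16, (6-10)^2=16, (7-7)^2=0, (2-2)^2=0, (8-1)^2=49, (1-8)^2=49
sum(d^2) = 130.
Step 3: rho = 1 - 6*130 / (10*(10^2 - 1)) = 1 - 780/990 = 0.212121.
Step 4: Under H0, t = rho * sqrt((n-2)/(1-rho^2)) = 0.6139 ~ t(8).
Step 5: Two-sided p-value from the t-distribution with 8 df = 0.556306.
Step 6: alpha = 0.05. fail to reject H0.

rho = 0.2121, p = 0.556306, fail to reject H0 at alpha = 0.05.


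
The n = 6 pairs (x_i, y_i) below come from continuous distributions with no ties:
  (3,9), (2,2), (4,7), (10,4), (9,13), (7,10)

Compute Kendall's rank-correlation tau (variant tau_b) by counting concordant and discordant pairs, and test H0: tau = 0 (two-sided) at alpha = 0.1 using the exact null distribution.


Step 1: Enumerate the 15 unordered pairs (i,j) with i<j and classify each by sign(x_j-x_i) * sign(y_j-y_i).
  (1,2):dx=-1,dy=-7->C; (1,3):dx=+1,dy=-2->D; (1,4):dx=+7,dy=-5->D; (1,5):dx=+6,dy=+4->C
  (1,6):dx=+4,dy=+1->C; (2,3):dx=+2,dy=+5->C; (2,4):dx=+8,dy=+2->C; (2,5):dx=+7,dy=+11->C
  (2,6):dx=+5,dy=+8->C; (3,4):dx=+6,dy=-3->D; (3,5):dx=+5,dy=+6->C; (3,6):dx=+3,dy=+3->C
  (4,5):dx=-1,dy=+9->D; (4,6):dx=-3,dy=+6->D; (5,6):dx=-2,dy=-3->C
Step 2: C = 10, D = 5, total pairs = 15.
Step 3: tau = (C - D)/(n(n-1)/2) = (10 - 5)/15 = 0.333333.
Step 4: Exact two-sided p-value (enumerate n! = 720 permutations of y under H0): p = 0.469444.
Step 5: alpha = 0.1. fail to reject H0.

tau_b = 0.3333 (C=10, D=5), p = 0.469444, fail to reject H0.


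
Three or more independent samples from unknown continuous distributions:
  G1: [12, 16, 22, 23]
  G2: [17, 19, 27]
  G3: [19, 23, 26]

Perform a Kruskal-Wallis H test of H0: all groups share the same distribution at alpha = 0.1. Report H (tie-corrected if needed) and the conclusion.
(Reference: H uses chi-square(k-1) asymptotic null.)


Step 1: Combine all N = 10 observations and assign midranks.
sorted (value, group, rank): (12,G1,1), (16,G1,2), (17,G2,3), (19,G2,4.5), (19,G3,4.5), (22,G1,6), (23,G1,7.5), (23,G3,7.5), (26,G3,9), (27,G2,10)
Step 2: Sum ranks within each group.
R_1 = 16.5 (n_1 = 4)
R_2 = 17.5 (n_2 = 3)
R_3 = 21 (n_3 = 3)
Step 3: H = 12/(N(N+1)) * sum(R_i^2/n_i) - 3(N+1)
     = 12/(10*11) * (16.5^2/4 + 17.5^2/3 + 21^2/3) - 3*11
     = 0.109091 * 317.146 - 33
     = 1.597727.
Step 4: Ties present; correction factor C = 1 - 12/(10^3 - 10) = 0.987879. Corrected H = 1.597727 / 0.987879 = 1.617331.
Step 5: Under H0, H ~ chi^2(2); p-value = 0.445452.
Step 6: alpha = 0.1. fail to reject H0.

H = 1.6173, df = 2, p = 0.445452, fail to reject H0.


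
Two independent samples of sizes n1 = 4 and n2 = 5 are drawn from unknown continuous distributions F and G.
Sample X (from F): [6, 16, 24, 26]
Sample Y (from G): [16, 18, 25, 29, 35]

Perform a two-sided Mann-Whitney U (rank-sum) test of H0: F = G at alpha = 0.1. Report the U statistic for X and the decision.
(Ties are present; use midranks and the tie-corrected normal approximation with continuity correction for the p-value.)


Step 1: Combine and sort all 9 observations; assign midranks.
sorted (value, group): (6,X), (16,X), (16,Y), (18,Y), (24,X), (25,Y), (26,X), (29,Y), (35,Y)
ranks: 6->1, 16->2.5, 16->2.5, 18->4, 24->5, 25->6, 26->7, 29->8, 35->9
Step 2: Rank sum for X: R1 = 1 + 2.5 + 5 + 7 = 15.5.
Step 3: U_X = R1 - n1(n1+1)/2 = 15.5 - 4*5/2 = 15.5 - 10 = 5.5.
       U_Y = n1*n2 - U_X = 20 - 5.5 = 14.5.
Step 4: Ties are present, so use the tie-corrected normal approximation (with continuity correction) for the p-value.
Step 5: p-value = 0.325163; compare to alpha = 0.1. fail to reject H0.

U_X = 5.5, p = 0.325163, fail to reject H0 at alpha = 0.1.


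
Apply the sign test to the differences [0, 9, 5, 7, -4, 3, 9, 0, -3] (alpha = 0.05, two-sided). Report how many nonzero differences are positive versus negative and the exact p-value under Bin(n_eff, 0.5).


Step 1: Discard zero differences. Original n = 9; n_eff = number of nonzero differences = 7.
Nonzero differences (with sign): +9, +5, +7, -4, +3, +9, -3
Step 2: Count signs: positive = 5, negative = 2.
Step 3: Under H0: P(positive) = 0.5, so the number of positives S ~ Bin(7, 0.5).
Step 4: Two-sided exact p-value = sum of Bin(7,0.5) probabilities at or below the observed probability = 0.453125.
Step 5: alpha = 0.05. fail to reject H0.

n_eff = 7, pos = 5, neg = 2, p = 0.453125, fail to reject H0.


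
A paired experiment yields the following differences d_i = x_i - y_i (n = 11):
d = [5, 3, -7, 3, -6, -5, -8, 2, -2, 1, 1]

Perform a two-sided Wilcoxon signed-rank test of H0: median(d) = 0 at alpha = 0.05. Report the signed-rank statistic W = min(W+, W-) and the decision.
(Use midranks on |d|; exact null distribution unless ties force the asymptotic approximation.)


Step 1: Drop any zero differences (none here) and take |d_i|.
|d| = [5, 3, 7, 3, 6, 5, 8, 2, 2, 1, 1]
Step 2: Midrank |d_i| (ties get averaged ranks).
ranks: |5|->7.5, |3|->5.5, |7|->10, |3|->5.5, |6|->9, |5|->7.5, |8|->11, |2|->3.5, |2|->3.5, |1|->1.5, |1|->1.5
Step 3: Attach original signs; sum ranks with positive sign and with negative sign.
W+ = 7.5 + 5.5 + 5.5 + 3.5 + 1.5 + 1.5 = 25
W- = 10 + 9 + 7.5 + 11 + 3.5 = 41
(Check: W+ + W- = 66 should equal n(n+1)/2 = 66.)
Step 4: Test statistic W = min(W+, W-) = 25.
Step 5: Ties in |d|, so use the tie-corrected normal approximation.
        E[W] = n(n+1)/4 = 11*12/4 = 33.
        Tie groups: |d|=1 (t=2), |d|=2 (t=2), |d|=3 (t=2), |d|=5 (t=2); sum(t^3 - t) = 24.
        Var[W] = n(n+1)(2n+1)/24 - sum(t^3-t)/48 = 3036/24 - 24/48 = 126.
        z = (W - E[W]) / sqrt(Var[W]) = (25 - 33) / 11.2250 = -0.7127.
        Two-sided p = 2*Phi(z) = 0.476033.
Step 6: alpha = 0.05. fail to reject H0.

W+ = 25, W- = 41, W = min = 25, p = 0.476033, fail to reject H0.


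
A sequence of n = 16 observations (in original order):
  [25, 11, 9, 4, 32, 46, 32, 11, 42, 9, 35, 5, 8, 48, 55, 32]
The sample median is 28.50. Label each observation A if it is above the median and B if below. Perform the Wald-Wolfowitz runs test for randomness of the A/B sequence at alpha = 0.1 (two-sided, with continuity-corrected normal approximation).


Step 1: Compute median = 28.50; label A = above, B = below.
Labels in order: BBBBAAABABABBAAA  (n_A = 8, n_B = 8)
Step 2: Count runs R = 8.
Step 3: Under H0 (random ordering), E[R] = 2*n_A*n_B/(n_A+n_B) + 1 = 2*8*8/16 + 1 = 9.0000.
        Var[R] = 2*n_A*n_B*(2*n_A*n_B - n_A - n_B) / ((n_A+n_B)^2 * (n_A+n_B-1)) = 14336/3840 = 3.7333.
        SD[R] = 1.9322.
Step 4: Continuity-corrected z = (R + 0.5 - E[R]) / SD[R] = (8 + 0.5 - 9.0000) / 1.9322 = -0.2588.
Step 5: Two-sided p-value via normal approximation = 2*(1 - Phi(|z|)) = 0.795809.
Step 6: alpha = 0.1. fail to reject H0.

R = 8, z = -0.2588, p = 0.795809, fail to reject H0.


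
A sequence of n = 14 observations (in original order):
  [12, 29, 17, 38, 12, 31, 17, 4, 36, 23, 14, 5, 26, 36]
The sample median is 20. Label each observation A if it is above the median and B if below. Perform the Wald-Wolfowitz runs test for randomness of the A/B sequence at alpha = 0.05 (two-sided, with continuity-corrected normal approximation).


Step 1: Compute median = 20; label A = above, B = below.
Labels in order: BABABABBAABBAA  (n_A = 7, n_B = 7)
Step 2: Count runs R = 10.
Step 3: Under H0 (random ordering), E[R] = 2*n_A*n_B/(n_A+n_B) + 1 = 2*7*7/14 + 1 = 8.0000.
        Var[R] = 2*n_A*n_B*(2*n_A*n_B - n_A - n_B) / ((n_A+n_B)^2 * (n_A+n_B-1)) = 8232/2548 = 3.2308.
        SD[R] = 1.7974.
Step 4: Continuity-corrected z = (R - 0.5 - E[R]) / SD[R] = (10 - 0.5 - 8.0000) / 1.7974 = 0.8345.
Step 5: Two-sided p-value via normal approximation = 2*(1 - Phi(|z|)) = 0.403986.
Step 6: alpha = 0.05. fail to reject H0.

R = 10, z = 0.8345, p = 0.403986, fail to reject H0.


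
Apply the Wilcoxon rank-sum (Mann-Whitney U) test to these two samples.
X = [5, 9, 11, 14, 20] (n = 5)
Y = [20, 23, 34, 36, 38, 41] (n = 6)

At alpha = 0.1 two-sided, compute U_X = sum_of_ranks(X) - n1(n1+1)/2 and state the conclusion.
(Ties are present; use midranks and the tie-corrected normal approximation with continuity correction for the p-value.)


Step 1: Combine and sort all 11 observations; assign midranks.
sorted (value, group): (5,X), (9,X), (11,X), (14,X), (20,X), (20,Y), (23,Y), (34,Y), (36,Y), (38,Y), (41,Y)
ranks: 5->1, 9->2, 11->3, 14->4, 20->5.5, 20->5.5, 23->7, 34->8, 36->9, 38->10, 41->11
Step 2: Rank sum for X: R1 = 1 + 2 + 3 + 4 + 5.5 = 15.5.
Step 3: U_X = R1 - n1(n1+1)/2 = 15.5 - 5*6/2 = 15.5 - 15 = 0.5.
       U_Y = n1*n2 - U_X = 30 - 0.5 = 29.5.
Step 4: Ties are present, so use the tie-corrected normal approximation (with continuity correction) for the p-value.
Step 5: p-value = 0.010411; compare to alpha = 0.1. reject H0.

U_X = 0.5, p = 0.010411, reject H0 at alpha = 0.1.


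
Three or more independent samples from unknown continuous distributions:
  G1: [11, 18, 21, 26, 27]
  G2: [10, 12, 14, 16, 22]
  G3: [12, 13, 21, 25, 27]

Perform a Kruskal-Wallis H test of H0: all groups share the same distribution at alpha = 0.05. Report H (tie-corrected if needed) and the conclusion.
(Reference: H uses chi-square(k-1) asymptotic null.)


Step 1: Combine all N = 15 observations and assign midranks.
sorted (value, group, rank): (10,G2,1), (11,G1,2), (12,G2,3.5), (12,G3,3.5), (13,G3,5), (14,G2,6), (16,G2,7), (18,G1,8), (21,G1,9.5), (21,G3,9.5), (22,G2,11), (25,G3,12), (26,G1,13), (27,G1,14.5), (27,G3,14.5)
Step 2: Sum ranks within each group.
R_1 = 47 (n_1 = 5)
R_2 = 28.5 (n_2 = 5)
R_3 = 44.5 (n_3 = 5)
Step 3: H = 12/(N(N+1)) * sum(R_i^2/n_i) - 3(N+1)
     = 12/(15*16) * (47^2/5 + 28.5^2/5 + 44.5^2/5) - 3*16
     = 0.050000 * 1000.3 - 48
     = 2.015000.
Step 4: Ties present; correction factor C = 1 - 18/(15^3 - 15) = 0.994643. Corrected H = 2.015000 / 0.994643 = 2.025853.
Step 5: Under H0, H ~ chi^2(2); p-value = 0.363155.
Step 6: alpha = 0.05. fail to reject H0.

H = 2.0259, df = 2, p = 0.363155, fail to reject H0.


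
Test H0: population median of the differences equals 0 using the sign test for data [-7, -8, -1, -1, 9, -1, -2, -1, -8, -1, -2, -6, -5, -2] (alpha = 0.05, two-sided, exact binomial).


Step 1: Discard zero differences. Original n = 14; n_eff = number of nonzero differences = 14.
Nonzero differences (with sign): -7, -8, -1, -1, +9, -1, -2, -1, -8, -1, -2, -6, -5, -2
Step 2: Count signs: positive = 1, negative = 13.
Step 3: Under H0: P(positive) = 0.5, so the number of positives S ~ Bin(14, 0.5).
Step 4: Two-sided exact p-value = sum of Bin(14,0.5) probabilities at or below the observed probability = 0.001831.
Step 5: alpha = 0.05. reject H0.

n_eff = 14, pos = 1, neg = 13, p = 0.001831, reject H0.


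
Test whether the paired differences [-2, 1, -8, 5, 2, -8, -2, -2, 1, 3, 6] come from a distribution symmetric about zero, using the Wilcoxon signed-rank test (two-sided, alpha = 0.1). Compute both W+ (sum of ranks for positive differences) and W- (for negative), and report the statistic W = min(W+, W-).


Step 1: Drop any zero differences (none here) and take |d_i|.
|d| = [2, 1, 8, 5, 2, 8, 2, 2, 1, 3, 6]
Step 2: Midrank |d_i| (ties get averaged ranks).
ranks: |2|->4.5, |1|->1.5, |8|->10.5, |5|->8, |2|->4.5, |8|->10.5, |2|->4.5, |2|->4.5, |1|->1.5, |3|->7, |6|->9
Step 3: Attach original signs; sum ranks with positive sign and with negative sign.
W+ = 1.5 + 8 + 4.5 + 1.5 + 7 + 9 = 31.5
W- = 4.5 + 10.5 + 10.5 + 4.5 + 4.5 = 34.5
(Check: W+ + W- = 66 should equal n(n+1)/2 = 66.)
Step 4: Test statistic W = min(W+, W-) = 31.5.
Step 5: Ties in |d|, so use the tie-corrected normal approximation.
        E[W] = n(n+1)/4 = 11*12/4 = 33.
        Tie groups: |d|=1 (t=2), |d|=2 (t=4), |d|=8 (t=2); sum(t^3 - t) = 72.
        Var[W] = n(n+1)(2n+1)/24 - sum(t^3-t)/48 = 3036/24 - 72/48 = 125.
        z = (W - E[W]) / sqrt(Var[W]) = (31.5 - 33) / 11.1803 = -0.1342.
        Two-sided p = 2*Phi(z) = 0.893273.
Step 6: alpha = 0.1. fail to reject H0.

W+ = 31.5, W- = 34.5, W = min = 31.5, p = 0.893273, fail to reject H0.


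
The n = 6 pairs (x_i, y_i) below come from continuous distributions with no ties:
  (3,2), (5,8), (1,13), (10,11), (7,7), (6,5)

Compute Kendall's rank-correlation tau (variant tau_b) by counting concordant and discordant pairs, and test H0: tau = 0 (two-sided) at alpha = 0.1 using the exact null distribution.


Step 1: Enumerate the 15 unordered pairs (i,j) with i<j and classify each by sign(x_j-x_i) * sign(y_j-y_i).
  (1,2):dx=+2,dy=+6->C; (1,3):dx=-2,dy=+11->D; (1,4):dx=+7,dy=+9->C; (1,5):dx=+4,dy=+5->C
  (1,6):dx=+3,dy=+3->C; (2,3):dx=-4,dy=+5->D; (2,4):dx=+5,dy=+3->C; (2,5):dx=+2,dy=-1->D
  (2,6):dx=+1,dy=-3->D; (3,4):dx=+9,dy=-2->D; (3,5):dx=+6,dy=-6->D; (3,6):dx=+5,dy=-8->D
  (4,5):dx=-3,dy=-4->C; (4,6):dx=-4,dy=-6->C; (5,6):dx=-1,dy=-2->C
Step 2: C = 8, D = 7, total pairs = 15.
Step 3: tau = (C - D)/(n(n-1)/2) = (8 - 7)/15 = 0.066667.
Step 4: Exact two-sided p-value (enumerate n! = 720 permutations of y under H0): p = 1.000000.
Step 5: alpha = 0.1. fail to reject H0.

tau_b = 0.0667 (C=8, D=7), p = 1.000000, fail to reject H0.


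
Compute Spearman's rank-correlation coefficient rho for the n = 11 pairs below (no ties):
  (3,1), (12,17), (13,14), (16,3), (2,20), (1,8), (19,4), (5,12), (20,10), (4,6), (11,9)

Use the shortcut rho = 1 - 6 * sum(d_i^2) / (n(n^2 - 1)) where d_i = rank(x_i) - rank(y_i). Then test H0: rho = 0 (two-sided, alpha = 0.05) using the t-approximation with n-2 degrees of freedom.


Step 1: Rank x and y separately (midranks; no ties here).
rank(x): 3->3, 12->7, 13->8, 16->9, 2->2, 1->1, 19->10, 5->5, 20->11, 4->4, 11->6
rank(y): 1->1, 17->10, 14->9, 3->2, 20->11, 8->5, 4->3, 12->8, 10->7, 6->4, 9->6
Step 2: d_i = R_x(i) - R_y(i); compute d_i^2.
  (3-1)^2=4, (7-10)^2=9, (8-9)^2=1, (9-2)^2=49, (2-11)^2=81, (1-5)^2=16, (10-3)^2=49, (5-8)^2=9, (11-7)^2=16, (4-4)^2=0, (6-6)^2=0
sum(d^2) = 234.
Step 3: rho = 1 - 6*234 / (11*(11^2 - 1)) = 1 - 1404/1320 = -0.063636.
Step 4: Under H0, t = rho * sqrt((n-2)/(1-rho^2)) = -0.1913 ~ t(9).
Step 5: Two-sided p-value from the t-distribution with 9 df = 0.852539.
Step 6: alpha = 0.05. fail to reject H0.

rho = -0.0636, p = 0.852539, fail to reject H0 at alpha = 0.05.


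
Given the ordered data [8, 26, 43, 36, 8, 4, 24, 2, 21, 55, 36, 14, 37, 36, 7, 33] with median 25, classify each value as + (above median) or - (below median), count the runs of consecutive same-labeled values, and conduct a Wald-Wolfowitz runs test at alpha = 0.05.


Step 1: Compute median = 25; label A = above, B = below.
Labels in order: BAAABBBBBAABAABA  (n_A = 8, n_B = 8)
Step 2: Count runs R = 8.
Step 3: Under H0 (random ordering), E[R] = 2*n_A*n_B/(n_A+n_B) + 1 = 2*8*8/16 + 1 = 9.0000.
        Var[R] = 2*n_A*n_B*(2*n_A*n_B - n_A - n_B) / ((n_A+n_B)^2 * (n_A+n_B-1)) = 14336/3840 = 3.7333.
        SD[R] = 1.9322.
Step 4: Continuity-corrected z = (R + 0.5 - E[R]) / SD[R] = (8 + 0.5 - 9.0000) / 1.9322 = -0.2588.
Step 5: Two-sided p-value via normal approximation = 2*(1 - Phi(|z|)) = 0.795809.
Step 6: alpha = 0.05. fail to reject H0.

R = 8, z = -0.2588, p = 0.795809, fail to reject H0.


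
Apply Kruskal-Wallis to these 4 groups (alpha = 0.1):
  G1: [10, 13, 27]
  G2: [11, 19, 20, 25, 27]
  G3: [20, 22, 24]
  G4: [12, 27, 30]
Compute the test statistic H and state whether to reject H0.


Step 1: Combine all N = 14 observations and assign midranks.
sorted (value, group, rank): (10,G1,1), (11,G2,2), (12,G4,3), (13,G1,4), (19,G2,5), (20,G2,6.5), (20,G3,6.5), (22,G3,8), (24,G3,9), (25,G2,10), (27,G1,12), (27,G2,12), (27,G4,12), (30,G4,14)
Step 2: Sum ranks within each group.
R_1 = 17 (n_1 = 3)
R_2 = 35.5 (n_2 = 5)
R_3 = 23.5 (n_3 = 3)
R_4 = 29 (n_4 = 3)
Step 3: H = 12/(N(N+1)) * sum(R_i^2/n_i) - 3(N+1)
     = 12/(14*15) * (17^2/3 + 35.5^2/5 + 23.5^2/3 + 29^2/3) - 3*15
     = 0.057143 * 812.8 - 45
     = 1.445714.
Step 4: Ties present; correction factor C = 1 - 30/(14^3 - 14) = 0.989011. Corrected H = 1.445714 / 0.989011 = 1.461778.
Step 5: Under H0, H ~ chi^2(3); p-value = 0.691120.
Step 6: alpha = 0.1. fail to reject H0.

H = 1.4618, df = 3, p = 0.691120, fail to reject H0.


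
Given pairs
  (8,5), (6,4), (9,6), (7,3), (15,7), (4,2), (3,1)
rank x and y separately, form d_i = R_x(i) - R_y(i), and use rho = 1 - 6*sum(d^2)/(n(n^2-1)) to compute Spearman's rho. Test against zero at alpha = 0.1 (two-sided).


Step 1: Rank x and y separately (midranks; no ties here).
rank(x): 8->5, 6->3, 9->6, 7->4, 15->7, 4->2, 3->1
rank(y): 5->5, 4->4, 6->6, 3->3, 7->7, 2->2, 1->1
Step 2: d_i = R_x(i) - R_y(i); compute d_i^2.
  (5-5)^2=0, (3-4)^2=1, (6-6)^2=0, (4-3)^2=1, (7-7)^2=0, (2-2)^2=0, (1-1)^2=0
sum(d^2) = 2.
Step 3: rho = 1 - 6*2 / (7*(7^2 - 1)) = 1 - 12/336 = 0.964286.
Step 4: Under H0, t = rho * sqrt((n-2)/(1-rho^2)) = 8.1408 ~ t(5).
Step 5: Two-sided p-value from the t-distribution with 5 df = 0.000454.
Step 6: alpha = 0.1. reject H0.

rho = 0.9643, p = 0.000454, reject H0 at alpha = 0.1.


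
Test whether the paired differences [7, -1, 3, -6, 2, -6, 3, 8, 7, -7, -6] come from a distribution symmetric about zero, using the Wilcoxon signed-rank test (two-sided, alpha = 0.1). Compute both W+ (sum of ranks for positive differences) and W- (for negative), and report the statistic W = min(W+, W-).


Step 1: Drop any zero differences (none here) and take |d_i|.
|d| = [7, 1, 3, 6, 2, 6, 3, 8, 7, 7, 6]
Step 2: Midrank |d_i| (ties get averaged ranks).
ranks: |7|->9, |1|->1, |3|->3.5, |6|->6, |2|->2, |6|->6, |3|->3.5, |8|->11, |7|->9, |7|->9, |6|->6
Step 3: Attach original signs; sum ranks with positive sign and with negative sign.
W+ = 9 + 3.5 + 2 + 3.5 + 11 + 9 = 38
W- = 1 + 6 + 6 + 9 + 6 = 28
(Check: W+ + W- = 66 should equal n(n+1)/2 = 66.)
Step 4: Test statistic W = min(W+, W-) = 28.
Step 5: Ties in |d|, so use the tie-corrected normal approximation.
        E[W] = n(n+1)/4 = 11*12/4 = 33.
        Tie groups: |d|=3 (t=2), |d|=6 (t=3), |d|=7 (t=3); sum(t^3 - t) = 54.
        Var[W] = n(n+1)(2n+1)/24 - sum(t^3-t)/48 = 3036/24 - 54/48 = 125.375.
        z = (W - E[W]) / sqrt(Var[W]) = (28 - 33) / 11.1971 = -0.4465.
        Two-sided p = 2*Phi(z) = 0.655204.
Step 6: alpha = 0.1. fail to reject H0.

W+ = 38, W- = 28, W = min = 28, p = 0.655204, fail to reject H0.


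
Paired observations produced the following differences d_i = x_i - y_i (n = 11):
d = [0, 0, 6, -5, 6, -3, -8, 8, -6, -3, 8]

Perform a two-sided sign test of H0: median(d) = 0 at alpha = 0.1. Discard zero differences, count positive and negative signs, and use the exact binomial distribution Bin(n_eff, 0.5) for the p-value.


Step 1: Discard zero differences. Original n = 11; n_eff = number of nonzero differences = 9.
Nonzero differences (with sign): +6, -5, +6, -3, -8, +8, -6, -3, +8
Step 2: Count signs: positive = 4, negative = 5.
Step 3: Under H0: P(positive) = 0.5, so the number of positives S ~ Bin(9, 0.5).
Step 4: Two-sided exact p-value = sum of Bin(9,0.5) probabilities at or below the observed probability = 1.000000.
Step 5: alpha = 0.1. fail to reject H0.

n_eff = 9, pos = 4, neg = 5, p = 1.000000, fail to reject H0.


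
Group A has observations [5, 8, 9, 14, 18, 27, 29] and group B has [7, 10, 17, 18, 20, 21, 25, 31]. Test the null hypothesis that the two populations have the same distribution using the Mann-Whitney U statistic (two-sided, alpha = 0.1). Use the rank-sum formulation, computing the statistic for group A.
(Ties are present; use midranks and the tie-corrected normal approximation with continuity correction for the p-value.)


Step 1: Combine and sort all 15 observations; assign midranks.
sorted (value, group): (5,X), (7,Y), (8,X), (9,X), (10,Y), (14,X), (17,Y), (18,X), (18,Y), (20,Y), (21,Y), (25,Y), (27,X), (29,X), (31,Y)
ranks: 5->1, 7->2, 8->3, 9->4, 10->5, 14->6, 17->7, 18->8.5, 18->8.5, 20->10, 21->11, 25->12, 27->13, 29->14, 31->15
Step 2: Rank sum for X: R1 = 1 + 3 + 4 + 6 + 8.5 + 13 + 14 = 49.5.
Step 3: U_X = R1 - n1(n1+1)/2 = 49.5 - 7*8/2 = 49.5 - 28 = 21.5.
       U_Y = n1*n2 - U_X = 56 - 21.5 = 34.5.
Step 4: Ties are present, so use the tie-corrected normal approximation (with continuity correction) for the p-value.
Step 5: p-value = 0.487064; compare to alpha = 0.1. fail to reject H0.

U_X = 21.5, p = 0.487064, fail to reject H0 at alpha = 0.1.


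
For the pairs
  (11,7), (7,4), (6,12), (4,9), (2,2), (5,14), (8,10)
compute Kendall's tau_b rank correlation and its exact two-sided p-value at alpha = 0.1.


Step 1: Enumerate the 21 unordered pairs (i,j) with i<j and classify each by sign(x_j-x_i) * sign(y_j-y_i).
  (1,2):dx=-4,dy=-3->C; (1,3):dx=-5,dy=+5->D; (1,4):dx=-7,dy=+2->D; (1,5):dx=-9,dy=-5->C
  (1,6):dx=-6,dy=+7->D; (1,7):dx=-3,dy=+3->D; (2,3):dx=-1,dy=+8->D; (2,4):dx=-3,dy=+5->D
  (2,5):dx=-5,dy=-2->C; (2,6):dx=-2,dy=+10->D; (2,7):dx=+1,dy=+6->C; (3,4):dx=-2,dy=-3->C
  (3,5):dx=-4,dy=-10->C; (3,6):dx=-1,dy=+2->D; (3,7):dx=+2,dy=-2->D; (4,5):dx=-2,dy=-7->C
  (4,6):dx=+1,dy=+5->C; (4,7):dx=+4,dy=+1->C; (5,6):dx=+3,dy=+12->C; (5,7):dx=+6,dy=+8->C
  (6,7):dx=+3,dy=-4->D
Step 2: C = 11, D = 10, total pairs = 21.
Step 3: tau = (C - D)/(n(n-1)/2) = (11 - 10)/21 = 0.047619.
Step 4: Exact two-sided p-value (enumerate n! = 5040 permutations of y under H0): p = 1.000000.
Step 5: alpha = 0.1. fail to reject H0.

tau_b = 0.0476 (C=11, D=10), p = 1.000000, fail to reject H0.


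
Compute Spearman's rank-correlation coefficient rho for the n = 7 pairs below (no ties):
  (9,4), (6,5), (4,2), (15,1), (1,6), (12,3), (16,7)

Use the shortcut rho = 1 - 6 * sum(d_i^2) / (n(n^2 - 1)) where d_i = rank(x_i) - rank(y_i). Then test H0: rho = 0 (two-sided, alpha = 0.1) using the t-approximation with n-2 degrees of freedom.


Step 1: Rank x and y separately (midranks; no ties here).
rank(x): 9->4, 6->3, 4->2, 15->6, 1->1, 12->5, 16->7
rank(y): 4->4, 5->5, 2->2, 1->1, 6->6, 3->3, 7->7
Step 2: d_i = R_x(i) - R_y(i); compute d_i^2.
  (4-4)^2=0, (3-5)^2=4, (2-2)^2=0, (6-1)^2=25, (1-6)^2=25, (5-3)^2=4, (7-7)^2=0
sum(d^2) = 58.
Step 3: rho = 1 - 6*58 / (7*(7^2 - 1)) = 1 - 348/336 = -0.035714.
Step 4: Under H0, t = rho * sqrt((n-2)/(1-rho^2)) = -0.0799 ~ t(5).
Step 5: Two-sided p-value from the t-distribution with 5 df = 0.939408.
Step 6: alpha = 0.1. fail to reject H0.

rho = -0.0357, p = 0.939408, fail to reject H0 at alpha = 0.1.


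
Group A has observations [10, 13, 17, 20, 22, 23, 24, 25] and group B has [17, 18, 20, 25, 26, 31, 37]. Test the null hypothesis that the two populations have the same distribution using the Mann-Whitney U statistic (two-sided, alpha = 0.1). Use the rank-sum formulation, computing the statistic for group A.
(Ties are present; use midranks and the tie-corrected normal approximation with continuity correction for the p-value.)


Step 1: Combine and sort all 15 observations; assign midranks.
sorted (value, group): (10,X), (13,X), (17,X), (17,Y), (18,Y), (20,X), (20,Y), (22,X), (23,X), (24,X), (25,X), (25,Y), (26,Y), (31,Y), (37,Y)
ranks: 10->1, 13->2, 17->3.5, 17->3.5, 18->5, 20->6.5, 20->6.5, 22->8, 23->9, 24->10, 25->11.5, 25->11.5, 26->13, 31->14, 37->15
Step 2: Rank sum for X: R1 = 1 + 2 + 3.5 + 6.5 + 8 + 9 + 10 + 11.5 = 51.5.
Step 3: U_X = R1 - n1(n1+1)/2 = 51.5 - 8*9/2 = 51.5 - 36 = 15.5.
       U_Y = n1*n2 - U_X = 56 - 15.5 = 40.5.
Step 4: Ties are present, so use the tie-corrected normal approximation (with continuity correction) for the p-value.
Step 5: p-value = 0.163782; compare to alpha = 0.1. fail to reject H0.

U_X = 15.5, p = 0.163782, fail to reject H0 at alpha = 0.1.


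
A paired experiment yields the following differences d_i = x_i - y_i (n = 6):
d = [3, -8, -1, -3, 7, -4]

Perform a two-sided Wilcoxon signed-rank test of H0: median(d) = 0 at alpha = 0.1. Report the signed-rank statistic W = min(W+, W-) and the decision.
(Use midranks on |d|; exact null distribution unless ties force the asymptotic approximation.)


Step 1: Drop any zero differences (none here) and take |d_i|.
|d| = [3, 8, 1, 3, 7, 4]
Step 2: Midrank |d_i| (ties get averaged ranks).
ranks: |3|->2.5, |8|->6, |1|->1, |3|->2.5, |7|->5, |4|->4
Step 3: Attach original signs; sum ranks with positive sign and with negative sign.
W+ = 2.5 + 5 = 7.5
W- = 6 + 1 + 2.5 + 4 = 13.5
(Check: W+ + W- = 21 should equal n(n+1)/2 = 21.)
Step 4: Test statistic W = min(W+, W-) = 7.5.
Step 5: Ties in |d|, so use the tie-corrected normal approximation.
        E[W] = n(n+1)/4 = 6*7/4 = 10.5.
        Tie groups: |d|=3 (t=2); sum(t^3 - t) = 6.
        Var[W] = n(n+1)(2n+1)/24 - sum(t^3-t)/48 = 546/24 - 6/48 = 22.625.
        z = (W - E[W]) / sqrt(Var[W]) = (7.5 - 10.5) / 4.7566 = -0.6307.
        Two-sided p = 2*Phi(z) = 0.528233.
Step 6: alpha = 0.1. fail to reject H0.

W+ = 7.5, W- = 13.5, W = min = 7.5, p = 0.528233, fail to reject H0.


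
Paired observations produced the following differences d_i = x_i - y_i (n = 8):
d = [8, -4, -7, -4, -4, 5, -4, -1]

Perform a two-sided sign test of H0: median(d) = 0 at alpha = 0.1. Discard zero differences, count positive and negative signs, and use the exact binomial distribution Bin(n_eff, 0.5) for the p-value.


Step 1: Discard zero differences. Original n = 8; n_eff = number of nonzero differences = 8.
Nonzero differences (with sign): +8, -4, -7, -4, -4, +5, -4, -1
Step 2: Count signs: positive = 2, negative = 6.
Step 3: Under H0: P(positive) = 0.5, so the number of positives S ~ Bin(8, 0.5).
Step 4: Two-sided exact p-value = sum of Bin(8,0.5) probabilities at or below the observed probability = 0.289062.
Step 5: alpha = 0.1. fail to reject H0.

n_eff = 8, pos = 2, neg = 6, p = 0.289062, fail to reject H0.


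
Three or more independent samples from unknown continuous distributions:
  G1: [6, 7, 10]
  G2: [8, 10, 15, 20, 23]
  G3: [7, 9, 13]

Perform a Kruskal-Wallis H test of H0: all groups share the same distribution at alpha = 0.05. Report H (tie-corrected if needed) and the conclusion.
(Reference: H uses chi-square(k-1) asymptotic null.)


Step 1: Combine all N = 11 observations and assign midranks.
sorted (value, group, rank): (6,G1,1), (7,G1,2.5), (7,G3,2.5), (8,G2,4), (9,G3,5), (10,G1,6.5), (10,G2,6.5), (13,G3,8), (15,G2,9), (20,G2,10), (23,G2,11)
Step 2: Sum ranks within each group.
R_1 = 10 (n_1 = 3)
R_2 = 40.5 (n_2 = 5)
R_3 = 15.5 (n_3 = 3)
Step 3: H = 12/(N(N+1)) * sum(R_i^2/n_i) - 3(N+1)
     = 12/(11*12) * (10^2/3 + 40.5^2/5 + 15.5^2/3) - 3*12
     = 0.090909 * 441.467 - 36
     = 4.133333.
Step 4: Ties present; correction factor C = 1 - 12/(11^3 - 11) = 0.990909. Corrected H = 4.133333 / 0.990909 = 4.171254.
Step 5: Under H0, H ~ chi^2(2); p-value = 0.124229.
Step 6: alpha = 0.05. fail to reject H0.

H = 4.1713, df = 2, p = 0.124229, fail to reject H0.


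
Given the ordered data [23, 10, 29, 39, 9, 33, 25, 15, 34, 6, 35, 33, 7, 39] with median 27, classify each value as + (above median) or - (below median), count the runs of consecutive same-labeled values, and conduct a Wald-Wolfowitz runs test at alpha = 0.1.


Step 1: Compute median = 27; label A = above, B = below.
Labels in order: BBAABABBABAABA  (n_A = 7, n_B = 7)
Step 2: Count runs R = 10.
Step 3: Under H0 (random ordering), E[R] = 2*n_A*n_B/(n_A+n_B) + 1 = 2*7*7/14 + 1 = 8.0000.
        Var[R] = 2*n_A*n_B*(2*n_A*n_B - n_A - n_B) / ((n_A+n_B)^2 * (n_A+n_B-1)) = 8232/2548 = 3.2308.
        SD[R] = 1.7974.
Step 4: Continuity-corrected z = (R - 0.5 - E[R]) / SD[R] = (10 - 0.5 - 8.0000) / 1.7974 = 0.8345.
Step 5: Two-sided p-value via normal approximation = 2*(1 - Phi(|z|)) = 0.403986.
Step 6: alpha = 0.1. fail to reject H0.

R = 10, z = 0.8345, p = 0.403986, fail to reject H0.


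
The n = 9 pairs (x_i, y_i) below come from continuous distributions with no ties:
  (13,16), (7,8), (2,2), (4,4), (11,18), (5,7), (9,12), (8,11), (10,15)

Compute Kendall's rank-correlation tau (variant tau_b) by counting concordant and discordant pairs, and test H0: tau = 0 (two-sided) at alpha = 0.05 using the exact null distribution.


Step 1: Enumerate the 36 unordered pairs (i,j) with i<j and classify each by sign(x_j-x_i) * sign(y_j-y_i).
  (1,2):dx=-6,dy=-8->C; (1,3):dx=-11,dy=-14->C; (1,4):dx=-9,dy=-12->C; (1,5):dx=-2,dy=+2->D
  (1,6):dx=-8,dy=-9->C; (1,7):dx=-4,dy=-4->C; (1,8):dx=-5,dy=-5->C; (1,9):dx=-3,dy=-1->C
  (2,3):dx=-5,dy=-6->C; (2,4):dx=-3,dy=-4->C; (2,5):dx=+4,dy=+10->C; (2,6):dx=-2,dy=-1->C
  (2,7):dx=+2,dy=+4->C; (2,8):dx=+1,dy=+3->C; (2,9):dx=+3,dy=+7->C; (3,4):dx=+2,dy=+2->C
  (3,5):dx=+9,dy=+16->C; (3,6):dx=+3,dy=+5->C; (3,7):dx=+7,dy=+10->C; (3,8):dx=+6,dy=+9->C
  (3,9):dx=+8,dy=+13->C; (4,5):dx=+7,dy=+14->C; (4,6):dx=+1,dy=+3->C; (4,7):dx=+5,dy=+8->C
  (4,8):dx=+4,dy=+7->C; (4,9):dx=+6,dy=+11->C; (5,6):dx=-6,dy=-11->C; (5,7):dx=-2,dy=-6->C
  (5,8):dx=-3,dy=-7->C; (5,9):dx=-1,dy=-3->C; (6,7):dx=+4,dy=+5->C; (6,8):dx=+3,dy=+4->C
  (6,9):dx=+5,dy=+8->C; (7,8):dx=-1,dy=-1->C; (7,9):dx=+1,dy=+3->C; (8,9):dx=+2,dy=+4->C
Step 2: C = 35, D = 1, total pairs = 36.
Step 3: tau = (C - D)/(n(n-1)/2) = (35 - 1)/36 = 0.944444.
Step 4: Exact two-sided p-value (enumerate n! = 362880 permutations of y under H0): p = 0.000050.
Step 5: alpha = 0.05. reject H0.

tau_b = 0.9444 (C=35, D=1), p = 0.000050, reject H0.


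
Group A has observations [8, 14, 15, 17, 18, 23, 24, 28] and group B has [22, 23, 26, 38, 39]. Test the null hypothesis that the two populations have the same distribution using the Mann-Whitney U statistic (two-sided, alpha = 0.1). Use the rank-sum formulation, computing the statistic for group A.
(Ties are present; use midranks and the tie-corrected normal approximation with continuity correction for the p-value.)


Step 1: Combine and sort all 13 observations; assign midranks.
sorted (value, group): (8,X), (14,X), (15,X), (17,X), (18,X), (22,Y), (23,X), (23,Y), (24,X), (26,Y), (28,X), (38,Y), (39,Y)
ranks: 8->1, 14->2, 15->3, 17->4, 18->5, 22->6, 23->7.5, 23->7.5, 24->9, 26->10, 28->11, 38->12, 39->13
Step 2: Rank sum for X: R1 = 1 + 2 + 3 + 4 + 5 + 7.5 + 9 + 11 = 42.5.
Step 3: U_X = R1 - n1(n1+1)/2 = 42.5 - 8*9/2 = 42.5 - 36 = 6.5.
       U_Y = n1*n2 - U_X = 40 - 6.5 = 33.5.
Step 4: Ties are present, so use the tie-corrected normal approximation (with continuity correction) for the p-value.
Step 5: p-value = 0.056699; compare to alpha = 0.1. reject H0.

U_X = 6.5, p = 0.056699, reject H0 at alpha = 0.1.


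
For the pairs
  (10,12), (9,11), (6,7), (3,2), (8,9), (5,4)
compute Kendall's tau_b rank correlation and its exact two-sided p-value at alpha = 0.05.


Step 1: Enumerate the 15 unordered pairs (i,j) with i<j and classify each by sign(x_j-x_i) * sign(y_j-y_i).
  (1,2):dx=-1,dy=-1->C; (1,3):dx=-4,dy=-5->C; (1,4):dx=-7,dy=-10->C; (1,5):dx=-2,dy=-3->C
  (1,6):dx=-5,dy=-8->C; (2,3):dx=-3,dy=-4->C; (2,4):dx=-6,dy=-9->C; (2,5):dx=-1,dy=-2->C
  (2,6):dx=-4,dy=-7->C; (3,4):dx=-3,dy=-5->C; (3,5):dx=+2,dy=+2->C; (3,6):dx=-1,dy=-3->C
  (4,5):dx=+5,dy=+7->C; (4,6):dx=+2,dy=+2->C; (5,6):dx=-3,dy=-5->C
Step 2: C = 15, D = 0, total pairs = 15.
Step 3: tau = (C - D)/(n(n-1)/2) = (15 - 0)/15 = 1.000000.
Step 4: Exact two-sided p-value (enumerate n! = 720 permutations of y under H0): p = 0.002778.
Step 5: alpha = 0.05. reject H0.

tau_b = 1.0000 (C=15, D=0), p = 0.002778, reject H0.


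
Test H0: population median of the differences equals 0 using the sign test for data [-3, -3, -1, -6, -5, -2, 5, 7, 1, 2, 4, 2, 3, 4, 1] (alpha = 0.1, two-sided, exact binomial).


Step 1: Discard zero differences. Original n = 15; n_eff = number of nonzero differences = 15.
Nonzero differences (with sign): -3, -3, -1, -6, -5, -2, +5, +7, +1, +2, +4, +2, +3, +4, +1
Step 2: Count signs: positive = 9, negative = 6.
Step 3: Under H0: P(positive) = 0.5, so the number of positives S ~ Bin(15, 0.5).
Step 4: Two-sided exact p-value = sum of Bin(15,0.5) probabilities at or below the observed probability = 0.607239.
Step 5: alpha = 0.1. fail to reject H0.

n_eff = 15, pos = 9, neg = 6, p = 0.607239, fail to reject H0.


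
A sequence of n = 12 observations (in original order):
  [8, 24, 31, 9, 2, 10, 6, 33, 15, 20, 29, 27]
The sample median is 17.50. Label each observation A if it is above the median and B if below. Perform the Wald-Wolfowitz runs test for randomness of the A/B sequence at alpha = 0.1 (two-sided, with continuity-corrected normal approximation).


Step 1: Compute median = 17.50; label A = above, B = below.
Labels in order: BAABBBBABAAA  (n_A = 6, n_B = 6)
Step 2: Count runs R = 6.
Step 3: Under H0 (random ordering), E[R] = 2*n_A*n_B/(n_A+n_B) + 1 = 2*6*6/12 + 1 = 7.0000.
        Var[R] = 2*n_A*n_B*(2*n_A*n_B - n_A - n_B) / ((n_A+n_B)^2 * (n_A+n_B-1)) = 4320/1584 = 2.7273.
        SD[R] = 1.6514.
Step 4: Continuity-corrected z = (R + 0.5 - E[R]) / SD[R] = (6 + 0.5 - 7.0000) / 1.6514 = -0.3028.
Step 5: Two-sided p-value via normal approximation = 2*(1 - Phi(|z|)) = 0.762069.
Step 6: alpha = 0.1. fail to reject H0.

R = 6, z = -0.3028, p = 0.762069, fail to reject H0.


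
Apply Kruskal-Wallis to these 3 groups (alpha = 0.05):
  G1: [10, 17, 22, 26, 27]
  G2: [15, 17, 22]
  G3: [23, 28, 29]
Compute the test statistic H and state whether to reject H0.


Step 1: Combine all N = 11 observations and assign midranks.
sorted (value, group, rank): (10,G1,1), (15,G2,2), (17,G1,3.5), (17,G2,3.5), (22,G1,5.5), (22,G2,5.5), (23,G3,7), (26,G1,8), (27,G1,9), (28,G3,10), (29,G3,11)
Step 2: Sum ranks within each group.
R_1 = 27 (n_1 = 5)
R_2 = 11 (n_2 = 3)
R_3 = 28 (n_3 = 3)
Step 3: H = 12/(N(N+1)) * sum(R_i^2/n_i) - 3(N+1)
     = 12/(11*12) * (27^2/5 + 11^2/3 + 28^2/3) - 3*12
     = 0.090909 * 447.467 - 36
     = 4.678788.
Step 4: Ties present; correction factor C = 1 - 12/(11^3 - 11) = 0.990909. Corrected H = 4.678788 / 0.990909 = 4.721713.
Step 5: Under H0, H ~ chi^2(2); p-value = 0.094339.
Step 6: alpha = 0.05. fail to reject H0.

H = 4.7217, df = 2, p = 0.094339, fail to reject H0.


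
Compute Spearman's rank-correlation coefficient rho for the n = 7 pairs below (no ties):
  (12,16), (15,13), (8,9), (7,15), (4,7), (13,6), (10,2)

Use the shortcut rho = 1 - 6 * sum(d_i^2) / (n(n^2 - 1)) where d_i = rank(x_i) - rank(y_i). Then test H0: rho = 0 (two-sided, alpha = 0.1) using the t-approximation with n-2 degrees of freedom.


Step 1: Rank x and y separately (midranks; no ties here).
rank(x): 12->5, 15->7, 8->3, 7->2, 4->1, 13->6, 10->4
rank(y): 16->7, 13->5, 9->4, 15->6, 7->3, 6->2, 2->1
Step 2: d_i = R_x(i) - R_y(i); compute d_i^2.
  (5-7)^2=4, (7-5)^2=4, (3-4)^2=1, (2-6)^2=16, (1-3)^2=4, (6-2)^2=16, (4-1)^2=9
sum(d^2) = 54.
Step 3: rho = 1 - 6*54 / (7*(7^2 - 1)) = 1 - 324/336 = 0.035714.
Step 4: Under H0, t = rho * sqrt((n-2)/(1-rho^2)) = 0.0799 ~ t(5).
Step 5: Two-sided p-value from the t-distribution with 5 df = 0.939408.
Step 6: alpha = 0.1. fail to reject H0.

rho = 0.0357, p = 0.939408, fail to reject H0 at alpha = 0.1.


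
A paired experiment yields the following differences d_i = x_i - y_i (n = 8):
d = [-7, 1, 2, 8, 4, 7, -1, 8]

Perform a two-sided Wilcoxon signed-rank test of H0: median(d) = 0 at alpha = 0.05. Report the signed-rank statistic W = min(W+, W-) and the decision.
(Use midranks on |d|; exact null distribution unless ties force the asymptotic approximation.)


Step 1: Drop any zero differences (none here) and take |d_i|.
|d| = [7, 1, 2, 8, 4, 7, 1, 8]
Step 2: Midrank |d_i| (ties get averaged ranks).
ranks: |7|->5.5, |1|->1.5, |2|->3, |8|->7.5, |4|->4, |7|->5.5, |1|->1.5, |8|->7.5
Step 3: Attach original signs; sum ranks with positive sign and with negative sign.
W+ = 1.5 + 3 + 7.5 + 4 + 5.5 + 7.5 = 29
W- = 5.5 + 1.5 = 7
(Check: W+ + W- = 36 should equal n(n+1)/2 = 36.)
Step 4: Test statistic W = min(W+, W-) = 7.
Step 5: Ties in |d|, so use the tie-corrected normal approximation.
        E[W] = n(n+1)/4 = 8*9/4 = 18.
        Tie groups: |d|=1 (t=2), |d|=7 (t=2), |d|=8 (t=2); sum(t^3 - t) = 18.
        Var[W] = n(n+1)(2n+1)/24 - sum(t^3-t)/48 = 1224/24 - 18/48 = 50.625.
        z = (W - E[W]) / sqrt(Var[W]) = (7 - 18) / 7.1151 = -1.5460.
        Two-sided p = 2*Phi(z) = 0.122104.
Step 6: alpha = 0.05. fail to reject H0.

W+ = 29, W- = 7, W = min = 7, p = 0.122104, fail to reject H0.


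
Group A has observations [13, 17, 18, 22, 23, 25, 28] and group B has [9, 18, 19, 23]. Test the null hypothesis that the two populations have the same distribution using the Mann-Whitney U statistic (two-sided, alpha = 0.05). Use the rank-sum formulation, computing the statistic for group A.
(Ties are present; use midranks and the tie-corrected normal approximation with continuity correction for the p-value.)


Step 1: Combine and sort all 11 observations; assign midranks.
sorted (value, group): (9,Y), (13,X), (17,X), (18,X), (18,Y), (19,Y), (22,X), (23,X), (23,Y), (25,X), (28,X)
ranks: 9->1, 13->2, 17->3, 18->4.5, 18->4.5, 19->6, 22->7, 23->8.5, 23->8.5, 25->10, 28->11
Step 2: Rank sum for X: R1 = 2 + 3 + 4.5 + 7 + 8.5 + 10 + 11 = 46.
Step 3: U_X = R1 - n1(n1+1)/2 = 46 - 7*8/2 = 46 - 28 = 18.
       U_Y = n1*n2 - U_X = 28 - 18 = 10.
Step 4: Ties are present, so use the tie-corrected normal approximation (with continuity correction) for the p-value.
Step 5: p-value = 0.506393; compare to alpha = 0.05. fail to reject H0.

U_X = 18, p = 0.506393, fail to reject H0 at alpha = 0.05.


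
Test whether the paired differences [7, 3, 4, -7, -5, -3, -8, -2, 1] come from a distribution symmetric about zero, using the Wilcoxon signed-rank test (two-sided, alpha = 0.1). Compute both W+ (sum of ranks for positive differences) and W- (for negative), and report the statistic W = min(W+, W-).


Step 1: Drop any zero differences (none here) and take |d_i|.
|d| = [7, 3, 4, 7, 5, 3, 8, 2, 1]
Step 2: Midrank |d_i| (ties get averaged ranks).
ranks: |7|->7.5, |3|->3.5, |4|->5, |7|->7.5, |5|->6, |3|->3.5, |8|->9, |2|->2, |1|->1
Step 3: Attach original signs; sum ranks with positive sign and with negative sign.
W+ = 7.5 + 3.5 + 5 + 1 = 17
W- = 7.5 + 6 + 3.5 + 9 + 2 = 28
(Check: W+ + W- = 45 should equal n(n+1)/2 = 45.)
Step 4: Test statistic W = min(W+, W-) = 17.
Step 5: Ties in |d|, so use the tie-corrected normal approximation.
        E[W] = n(n+1)/4 = 9*10/4 = 22.5.
        Tie groups: |d|=3 (t=2), |d|=7 (t=2); sum(t^3 - t) = 12.
        Var[W] = n(n+1)(2n+1)/24 - sum(t^3-t)/48 = 1710/24 - 12/48 = 71.
        z = (W - E[W]) / sqrt(Var[W]) = (17 - 22.5) / 8.4261 = -0.6527.
        Two-sided p = 2*Phi(z) = 0.513930.
Step 6: alpha = 0.1. fail to reject H0.

W+ = 17, W- = 28, W = min = 17, p = 0.513930, fail to reject H0.


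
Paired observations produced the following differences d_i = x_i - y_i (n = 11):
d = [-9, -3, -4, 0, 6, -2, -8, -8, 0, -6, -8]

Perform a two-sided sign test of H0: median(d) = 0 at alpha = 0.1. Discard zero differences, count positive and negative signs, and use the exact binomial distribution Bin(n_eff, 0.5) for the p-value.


Step 1: Discard zero differences. Original n = 11; n_eff = number of nonzero differences = 9.
Nonzero differences (with sign): -9, -3, -4, +6, -2, -8, -8, -6, -8
Step 2: Count signs: positive = 1, negative = 8.
Step 3: Under H0: P(positive) = 0.5, so the number of positives S ~ Bin(9, 0.5).
Step 4: Two-sided exact p-value = sum of Bin(9,0.5) probabilities at or below the observed probability = 0.039062.
Step 5: alpha = 0.1. reject H0.

n_eff = 9, pos = 1, neg = 8, p = 0.039062, reject H0.


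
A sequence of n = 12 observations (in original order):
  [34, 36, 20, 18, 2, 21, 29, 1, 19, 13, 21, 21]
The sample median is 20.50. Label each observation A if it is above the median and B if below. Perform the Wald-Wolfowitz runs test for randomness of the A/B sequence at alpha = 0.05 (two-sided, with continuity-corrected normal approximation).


Step 1: Compute median = 20.50; label A = above, B = below.
Labels in order: AABBBAABBBAA  (n_A = 6, n_B = 6)
Step 2: Count runs R = 5.
Step 3: Under H0 (random ordering), E[R] = 2*n_A*n_B/(n_A+n_B) + 1 = 2*6*6/12 + 1 = 7.0000.
        Var[R] = 2*n_A*n_B*(2*n_A*n_B - n_A - n_B) / ((n_A+n_B)^2 * (n_A+n_B-1)) = 4320/1584 = 2.7273.
        SD[R] = 1.6514.
Step 4: Continuity-corrected z = (R + 0.5 - E[R]) / SD[R] = (5 + 0.5 - 7.0000) / 1.6514 = -0.9083.
Step 5: Two-sided p-value via normal approximation = 2*(1 - Phi(|z|)) = 0.363722.
Step 6: alpha = 0.05. fail to reject H0.

R = 5, z = -0.9083, p = 0.363722, fail to reject H0.
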